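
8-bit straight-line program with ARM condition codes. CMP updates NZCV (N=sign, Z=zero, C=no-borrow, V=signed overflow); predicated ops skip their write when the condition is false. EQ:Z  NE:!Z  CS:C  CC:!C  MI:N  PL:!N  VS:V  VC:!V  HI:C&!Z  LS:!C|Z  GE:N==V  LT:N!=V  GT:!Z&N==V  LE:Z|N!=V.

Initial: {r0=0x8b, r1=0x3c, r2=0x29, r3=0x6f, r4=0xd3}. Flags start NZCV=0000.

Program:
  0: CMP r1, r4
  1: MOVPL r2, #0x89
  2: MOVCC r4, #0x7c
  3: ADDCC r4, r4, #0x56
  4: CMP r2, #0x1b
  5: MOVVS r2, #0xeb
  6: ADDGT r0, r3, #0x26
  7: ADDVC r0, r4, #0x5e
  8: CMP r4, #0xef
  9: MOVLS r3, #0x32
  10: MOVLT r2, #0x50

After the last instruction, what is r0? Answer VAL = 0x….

VAL = 0x8b

[0] flags=0000 → (cmp)
[1] flags=0000 PL?T → r2=0x89
[2] flags=0000 CC?T → r4=0x7c
[3] flags=0000 CC?T → r4=0xd2
[4] flags=0011 → (cmp)
[5] flags=0011 VS?T → r2=0xeb
[6] flags=0011 GT?F → skip
[7] flags=0011 VC?F → skip
[8] flags=1000 → (cmp)
[9] flags=1000 LS?T → r3=0x32
[10] flags=1000 LT?T → r2=0x50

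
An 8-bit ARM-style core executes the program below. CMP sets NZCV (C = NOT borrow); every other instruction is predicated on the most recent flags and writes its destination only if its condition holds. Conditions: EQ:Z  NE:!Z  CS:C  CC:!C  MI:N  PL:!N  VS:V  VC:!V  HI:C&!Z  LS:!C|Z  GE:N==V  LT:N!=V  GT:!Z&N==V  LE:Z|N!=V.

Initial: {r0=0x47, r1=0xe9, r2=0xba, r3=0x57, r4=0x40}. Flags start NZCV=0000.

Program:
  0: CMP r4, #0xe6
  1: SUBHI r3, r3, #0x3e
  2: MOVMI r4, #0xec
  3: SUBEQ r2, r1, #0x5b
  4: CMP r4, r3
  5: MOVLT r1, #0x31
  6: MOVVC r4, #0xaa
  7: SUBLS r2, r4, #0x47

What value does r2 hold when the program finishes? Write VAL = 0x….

VAL = 0x63

0: ✓ CMP  NZCV=0000
1: · SUBHI
2: · MOVMI
3: · SUBEQ
4: ✓ CMP  NZCV=1000
5: ✓ MOVLT  r1←0x31
6: ✓ MOVVC  r4←0xaa
7: ✓ SUBLS  r2←0x63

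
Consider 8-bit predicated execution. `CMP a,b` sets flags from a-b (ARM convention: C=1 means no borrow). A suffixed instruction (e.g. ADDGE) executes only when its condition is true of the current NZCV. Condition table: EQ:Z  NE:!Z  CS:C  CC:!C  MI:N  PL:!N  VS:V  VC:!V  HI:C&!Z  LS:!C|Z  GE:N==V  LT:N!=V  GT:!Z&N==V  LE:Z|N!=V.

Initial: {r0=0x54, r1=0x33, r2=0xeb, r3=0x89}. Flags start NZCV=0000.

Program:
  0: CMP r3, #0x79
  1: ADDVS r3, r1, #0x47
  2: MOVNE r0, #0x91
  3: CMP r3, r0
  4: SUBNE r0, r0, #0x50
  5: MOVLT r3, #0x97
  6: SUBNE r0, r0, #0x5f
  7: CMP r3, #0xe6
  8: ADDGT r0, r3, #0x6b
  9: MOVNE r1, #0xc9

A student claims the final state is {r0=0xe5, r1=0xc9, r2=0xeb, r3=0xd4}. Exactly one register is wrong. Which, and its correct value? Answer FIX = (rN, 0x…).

0: ✓ CMP  NZCV=0011
1: ✓ ADDVS  r3←0x7a
2: ✓ MOVNE  r0←0x91
3: ✓ CMP  NZCV=1001
4: ✓ SUBNE  r0←0x41
5: · MOVLT
6: ✓ SUBNE  r0←0xe2
7: ✓ CMP  NZCV=1001
8: ✓ ADDGT  r0←0xe5
9: ✓ MOVNE  r1←0xc9

FIX = (r3, 0x7a)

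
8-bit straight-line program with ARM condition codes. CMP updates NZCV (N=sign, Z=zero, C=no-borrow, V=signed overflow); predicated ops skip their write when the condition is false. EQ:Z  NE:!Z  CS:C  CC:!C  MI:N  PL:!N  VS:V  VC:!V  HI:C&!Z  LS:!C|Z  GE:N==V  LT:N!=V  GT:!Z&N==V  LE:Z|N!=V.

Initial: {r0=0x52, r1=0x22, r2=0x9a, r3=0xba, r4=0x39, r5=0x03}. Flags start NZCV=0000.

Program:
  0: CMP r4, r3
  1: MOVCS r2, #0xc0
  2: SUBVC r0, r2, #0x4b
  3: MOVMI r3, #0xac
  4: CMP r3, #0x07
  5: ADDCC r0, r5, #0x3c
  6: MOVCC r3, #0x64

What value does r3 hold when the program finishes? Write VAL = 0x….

0: ✓ CMP  NZCV=0000
1: · MOVCS
2: ✓ SUBVC  r0←0x4f
3: · MOVMI
4: ✓ CMP  NZCV=1010
5: · ADDCC
6: · MOVCC

VAL = 0xba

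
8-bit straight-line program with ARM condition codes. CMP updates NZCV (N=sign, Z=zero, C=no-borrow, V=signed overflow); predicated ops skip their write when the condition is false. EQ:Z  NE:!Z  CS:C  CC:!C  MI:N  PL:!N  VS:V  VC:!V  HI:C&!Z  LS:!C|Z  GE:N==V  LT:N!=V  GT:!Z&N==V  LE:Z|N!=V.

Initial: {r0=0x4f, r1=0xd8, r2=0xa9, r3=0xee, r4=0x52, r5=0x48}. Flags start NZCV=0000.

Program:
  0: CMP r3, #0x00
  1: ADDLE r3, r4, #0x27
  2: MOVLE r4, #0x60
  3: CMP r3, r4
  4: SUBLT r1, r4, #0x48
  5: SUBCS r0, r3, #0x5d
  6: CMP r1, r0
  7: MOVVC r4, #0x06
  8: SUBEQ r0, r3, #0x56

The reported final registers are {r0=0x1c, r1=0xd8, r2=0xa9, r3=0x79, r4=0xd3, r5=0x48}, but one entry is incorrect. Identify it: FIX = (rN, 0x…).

FIX = (r4, 0x06)

0: ✓ CMP  NZCV=1010
1: ✓ ADDLE  r3←0x79
2: ✓ MOVLE  r4←0x60
3: ✓ CMP  NZCV=0010
4: · SUBLT
5: ✓ SUBCS  r0←0x1c
6: ✓ CMP  NZCV=1010
7: ✓ MOVVC  r4←0x06
8: · SUBEQ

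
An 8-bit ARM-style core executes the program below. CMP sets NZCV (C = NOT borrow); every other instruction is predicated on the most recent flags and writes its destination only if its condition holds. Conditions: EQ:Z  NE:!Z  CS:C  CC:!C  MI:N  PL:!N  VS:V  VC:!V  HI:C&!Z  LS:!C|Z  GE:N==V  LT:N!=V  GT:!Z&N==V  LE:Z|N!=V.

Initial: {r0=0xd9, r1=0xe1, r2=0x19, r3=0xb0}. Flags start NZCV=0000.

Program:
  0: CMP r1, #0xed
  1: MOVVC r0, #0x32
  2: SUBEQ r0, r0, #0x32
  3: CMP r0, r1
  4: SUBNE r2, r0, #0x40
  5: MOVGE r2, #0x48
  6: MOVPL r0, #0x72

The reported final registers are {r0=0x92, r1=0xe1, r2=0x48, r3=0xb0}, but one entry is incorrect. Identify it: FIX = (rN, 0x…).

0: ✓ CMP  NZCV=1000
1: ✓ MOVVC  r0←0x32
2: · SUBEQ
3: ✓ CMP  NZCV=0000
4: ✓ SUBNE  r2←0xf2
5: ✓ MOVGE  r2←0x48
6: ✓ MOVPL  r0←0x72

FIX = (r0, 0x72)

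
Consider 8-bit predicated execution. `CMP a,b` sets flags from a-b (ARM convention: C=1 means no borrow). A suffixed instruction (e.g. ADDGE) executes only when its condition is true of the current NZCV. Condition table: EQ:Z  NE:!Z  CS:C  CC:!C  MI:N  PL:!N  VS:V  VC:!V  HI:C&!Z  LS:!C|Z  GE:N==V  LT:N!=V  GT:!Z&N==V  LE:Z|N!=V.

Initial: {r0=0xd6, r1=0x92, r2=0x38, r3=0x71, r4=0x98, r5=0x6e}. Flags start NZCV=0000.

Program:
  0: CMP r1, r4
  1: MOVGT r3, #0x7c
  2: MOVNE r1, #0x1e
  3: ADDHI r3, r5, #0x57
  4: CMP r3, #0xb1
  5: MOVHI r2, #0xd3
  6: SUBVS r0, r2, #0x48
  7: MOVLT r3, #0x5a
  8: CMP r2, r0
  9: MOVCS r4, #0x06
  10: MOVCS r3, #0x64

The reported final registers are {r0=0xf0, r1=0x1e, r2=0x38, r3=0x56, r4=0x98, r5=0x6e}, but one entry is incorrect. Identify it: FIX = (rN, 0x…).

FIX = (r3, 0x71)

[0] flags=1000 → (cmp)
[1] flags=1000 GT?F → skip
[2] flags=1000 NE?T → r1=0x1e
[3] flags=1000 HI?F → skip
[4] flags=1001 → (cmp)
[5] flags=1001 HI?F → skip
[6] flags=1001 VS?T → r0=0xf0
[7] flags=1001 LT?F → skip
[8] flags=0000 → (cmp)
[9] flags=0000 CS?F → skip
[10] flags=0000 CS?F → skip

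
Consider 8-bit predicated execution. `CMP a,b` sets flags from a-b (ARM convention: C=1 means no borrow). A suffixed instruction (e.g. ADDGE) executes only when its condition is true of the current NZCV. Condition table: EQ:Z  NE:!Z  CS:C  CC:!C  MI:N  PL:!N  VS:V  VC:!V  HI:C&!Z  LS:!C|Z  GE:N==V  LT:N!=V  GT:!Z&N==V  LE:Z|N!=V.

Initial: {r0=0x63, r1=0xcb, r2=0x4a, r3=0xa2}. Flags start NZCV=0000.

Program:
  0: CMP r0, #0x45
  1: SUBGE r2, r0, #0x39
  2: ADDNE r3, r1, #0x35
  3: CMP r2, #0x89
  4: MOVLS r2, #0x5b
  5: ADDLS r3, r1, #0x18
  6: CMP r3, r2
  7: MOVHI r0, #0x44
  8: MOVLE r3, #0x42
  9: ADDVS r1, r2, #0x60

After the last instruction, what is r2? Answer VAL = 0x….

[0] flags=0010 → (cmp)
[1] flags=0010 GE?T → r2=0x2a
[2] flags=0010 NE?T → r3=0x00
[3] flags=1001 → (cmp)
[4] flags=1001 LS?T → r2=0x5b
[5] flags=1001 LS?T → r3=0xe3
[6] flags=1010 → (cmp)
[7] flags=1010 HI?T → r0=0x44
[8] flags=1010 LE?T → r3=0x42
[9] flags=1010 VS?F → skip

VAL = 0x5b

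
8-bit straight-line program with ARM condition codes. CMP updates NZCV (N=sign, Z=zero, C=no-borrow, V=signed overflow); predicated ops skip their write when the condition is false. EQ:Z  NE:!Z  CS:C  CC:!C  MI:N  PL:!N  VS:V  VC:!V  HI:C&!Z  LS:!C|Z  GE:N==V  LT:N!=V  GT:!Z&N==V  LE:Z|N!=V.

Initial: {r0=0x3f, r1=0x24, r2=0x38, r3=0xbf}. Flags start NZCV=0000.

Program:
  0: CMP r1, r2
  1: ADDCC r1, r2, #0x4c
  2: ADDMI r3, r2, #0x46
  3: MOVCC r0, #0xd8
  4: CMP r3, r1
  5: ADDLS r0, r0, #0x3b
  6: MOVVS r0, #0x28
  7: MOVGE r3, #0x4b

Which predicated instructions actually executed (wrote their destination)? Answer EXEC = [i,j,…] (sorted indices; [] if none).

EXEC = [1,2,3,5,6,7]

[0] flags=1000 → (cmp)
[1] flags=1000 CC?T → r1=0x84
[2] flags=1000 MI?T → r3=0x7e
[3] flags=1000 CC?T → r0=0xd8
[4] flags=1001 → (cmp)
[5] flags=1001 LS?T → r0=0x13
[6] flags=1001 VS?T → r0=0x28
[7] flags=1001 GE?T → r3=0x4b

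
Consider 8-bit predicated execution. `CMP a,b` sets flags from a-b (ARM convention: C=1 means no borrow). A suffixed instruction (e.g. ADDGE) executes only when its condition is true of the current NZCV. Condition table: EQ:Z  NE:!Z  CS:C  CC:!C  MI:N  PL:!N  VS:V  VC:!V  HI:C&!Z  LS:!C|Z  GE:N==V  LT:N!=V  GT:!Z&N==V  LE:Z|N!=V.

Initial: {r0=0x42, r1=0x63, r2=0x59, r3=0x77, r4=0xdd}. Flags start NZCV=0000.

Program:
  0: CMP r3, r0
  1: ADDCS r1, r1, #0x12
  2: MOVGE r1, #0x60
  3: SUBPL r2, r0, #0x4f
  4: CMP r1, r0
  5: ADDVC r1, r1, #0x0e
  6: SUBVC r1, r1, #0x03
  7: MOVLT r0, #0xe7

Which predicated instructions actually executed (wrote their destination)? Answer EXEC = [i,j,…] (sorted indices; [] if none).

0: ✓ CMP  NZCV=0010
1: ✓ ADDCS  r1←0x75
2: ✓ MOVGE  r1←0x60
3: ✓ SUBPL  r2←0xf3
4: ✓ CMP  NZCV=0010
5: ✓ ADDVC  r1←0x6e
6: ✓ SUBVC  r1←0x6b
7: · MOVLT

EXEC = [1,2,3,5,6]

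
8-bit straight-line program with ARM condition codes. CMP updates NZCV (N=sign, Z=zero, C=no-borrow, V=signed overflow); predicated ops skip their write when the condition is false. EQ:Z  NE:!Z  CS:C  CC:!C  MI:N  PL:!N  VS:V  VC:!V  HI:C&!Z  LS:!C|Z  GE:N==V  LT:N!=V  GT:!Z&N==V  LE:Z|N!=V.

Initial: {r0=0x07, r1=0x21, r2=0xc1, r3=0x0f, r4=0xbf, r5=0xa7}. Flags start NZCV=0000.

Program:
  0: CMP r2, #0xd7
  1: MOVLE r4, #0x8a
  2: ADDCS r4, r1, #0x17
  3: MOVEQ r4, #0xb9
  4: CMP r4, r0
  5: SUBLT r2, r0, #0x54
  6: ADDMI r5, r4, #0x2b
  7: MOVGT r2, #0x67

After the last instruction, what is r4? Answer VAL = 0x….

VAL = 0x8a

[0] flags=1000 → (cmp)
[1] flags=1000 LE?T → r4=0x8a
[2] flags=1000 CS?F → skip
[3] flags=1000 EQ?F → skip
[4] flags=1010 → (cmp)
[5] flags=1010 LT?T → r2=0xb3
[6] flags=1010 MI?T → r5=0xb5
[7] flags=1010 GT?F → skip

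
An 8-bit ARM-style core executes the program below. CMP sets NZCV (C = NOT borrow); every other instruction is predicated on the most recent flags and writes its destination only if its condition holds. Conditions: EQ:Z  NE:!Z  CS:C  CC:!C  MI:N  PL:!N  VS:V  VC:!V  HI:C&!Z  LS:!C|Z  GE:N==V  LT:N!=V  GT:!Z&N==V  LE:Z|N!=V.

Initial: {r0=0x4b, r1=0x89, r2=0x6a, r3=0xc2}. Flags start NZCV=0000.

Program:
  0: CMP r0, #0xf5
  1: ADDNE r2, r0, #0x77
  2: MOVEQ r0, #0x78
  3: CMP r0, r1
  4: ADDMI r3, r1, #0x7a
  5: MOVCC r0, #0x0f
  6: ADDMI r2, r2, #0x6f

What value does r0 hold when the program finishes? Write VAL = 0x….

0: ✓ CMP  NZCV=0000
1: ✓ ADDNE  r2←0xc2
2: · MOVEQ
3: ✓ CMP  NZCV=1001
4: ✓ ADDMI  r3←0x03
5: ✓ MOVCC  r0←0x0f
6: ✓ ADDMI  r2←0x31

VAL = 0x0f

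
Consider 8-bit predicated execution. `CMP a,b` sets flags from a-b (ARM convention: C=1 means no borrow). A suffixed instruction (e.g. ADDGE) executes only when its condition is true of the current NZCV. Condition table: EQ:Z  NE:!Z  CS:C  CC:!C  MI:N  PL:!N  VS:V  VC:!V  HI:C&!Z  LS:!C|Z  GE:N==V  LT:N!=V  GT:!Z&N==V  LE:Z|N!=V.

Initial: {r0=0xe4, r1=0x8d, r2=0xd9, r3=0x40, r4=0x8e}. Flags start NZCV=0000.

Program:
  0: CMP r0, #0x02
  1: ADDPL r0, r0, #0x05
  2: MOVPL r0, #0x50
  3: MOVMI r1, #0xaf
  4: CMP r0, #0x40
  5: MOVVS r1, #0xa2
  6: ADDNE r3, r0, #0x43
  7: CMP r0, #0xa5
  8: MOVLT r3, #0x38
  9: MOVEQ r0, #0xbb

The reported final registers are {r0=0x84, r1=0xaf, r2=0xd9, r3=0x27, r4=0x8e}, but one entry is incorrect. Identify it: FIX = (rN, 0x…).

0: ✓ CMP  NZCV=1010
1: · ADDPL
2: · MOVPL
3: ✓ MOVMI  r1←0xaf
4: ✓ CMP  NZCV=1010
5: · MOVVS
6: ✓ ADDNE  r3←0x27
7: ✓ CMP  NZCV=0010
8: · MOVLT
9: · MOVEQ

FIX = (r0, 0xe4)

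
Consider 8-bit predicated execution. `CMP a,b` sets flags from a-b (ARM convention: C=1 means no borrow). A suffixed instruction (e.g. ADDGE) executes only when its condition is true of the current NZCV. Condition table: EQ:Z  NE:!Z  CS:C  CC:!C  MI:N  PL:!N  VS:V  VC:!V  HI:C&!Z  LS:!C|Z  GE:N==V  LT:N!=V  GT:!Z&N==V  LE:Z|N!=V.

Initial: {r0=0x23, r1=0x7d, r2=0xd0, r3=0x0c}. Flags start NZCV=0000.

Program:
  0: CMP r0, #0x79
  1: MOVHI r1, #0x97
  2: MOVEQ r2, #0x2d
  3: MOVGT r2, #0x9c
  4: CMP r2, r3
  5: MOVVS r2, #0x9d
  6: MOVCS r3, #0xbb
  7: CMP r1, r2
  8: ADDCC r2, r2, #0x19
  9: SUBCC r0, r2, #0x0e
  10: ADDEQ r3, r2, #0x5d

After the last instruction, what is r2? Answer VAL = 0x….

VAL = 0xe9

[0] flags=1000 → (cmp)
[1] flags=1000 HI?F → skip
[2] flags=1000 EQ?F → skip
[3] flags=1000 GT?F → skip
[4] flags=1010 → (cmp)
[5] flags=1010 VS?F → skip
[6] flags=1010 CS?T → r3=0xbb
[7] flags=1001 → (cmp)
[8] flags=1001 CC?T → r2=0xe9
[9] flags=1001 CC?T → r0=0xdb
[10] flags=1001 EQ?F → skip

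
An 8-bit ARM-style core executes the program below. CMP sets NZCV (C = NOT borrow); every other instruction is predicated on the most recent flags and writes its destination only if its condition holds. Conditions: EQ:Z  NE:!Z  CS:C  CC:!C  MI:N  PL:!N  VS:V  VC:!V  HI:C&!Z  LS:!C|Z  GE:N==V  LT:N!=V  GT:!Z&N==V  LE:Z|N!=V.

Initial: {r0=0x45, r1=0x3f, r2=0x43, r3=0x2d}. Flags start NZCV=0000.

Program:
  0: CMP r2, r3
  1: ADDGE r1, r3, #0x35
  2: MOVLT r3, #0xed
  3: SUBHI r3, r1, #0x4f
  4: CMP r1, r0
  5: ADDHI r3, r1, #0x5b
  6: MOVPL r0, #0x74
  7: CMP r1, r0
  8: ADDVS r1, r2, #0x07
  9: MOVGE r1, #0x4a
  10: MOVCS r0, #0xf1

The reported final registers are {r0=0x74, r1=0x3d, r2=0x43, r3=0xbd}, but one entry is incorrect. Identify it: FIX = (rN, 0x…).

0: ✓ CMP  NZCV=0010
1: ✓ ADDGE  r1←0x62
2: · MOVLT
3: ✓ SUBHI  r3←0x13
4: ✓ CMP  NZCV=0010
5: ✓ ADDHI  r3←0xbd
6: ✓ MOVPL  r0←0x74
7: ✓ CMP  NZCV=1000
8: · ADDVS
9: · MOVGE
10: · MOVCS

FIX = (r1, 0x62)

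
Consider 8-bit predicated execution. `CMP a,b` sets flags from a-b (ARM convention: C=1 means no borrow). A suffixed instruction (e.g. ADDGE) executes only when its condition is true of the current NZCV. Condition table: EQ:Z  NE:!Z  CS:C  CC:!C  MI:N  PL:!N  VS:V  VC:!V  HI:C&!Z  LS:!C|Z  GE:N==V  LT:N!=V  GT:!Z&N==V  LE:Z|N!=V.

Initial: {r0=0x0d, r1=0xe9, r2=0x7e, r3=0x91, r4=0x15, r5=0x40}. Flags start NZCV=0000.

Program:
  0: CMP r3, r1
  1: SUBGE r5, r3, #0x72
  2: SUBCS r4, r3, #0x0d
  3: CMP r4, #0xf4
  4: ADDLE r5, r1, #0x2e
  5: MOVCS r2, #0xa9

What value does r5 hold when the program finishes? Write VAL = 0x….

VAL = 0x40

[0] flags=1000 → (cmp)
[1] flags=1000 GE?F → skip
[2] flags=1000 CS?F → skip
[3] flags=0000 → (cmp)
[4] flags=0000 LE?F → skip
[5] flags=0000 CS?F → skip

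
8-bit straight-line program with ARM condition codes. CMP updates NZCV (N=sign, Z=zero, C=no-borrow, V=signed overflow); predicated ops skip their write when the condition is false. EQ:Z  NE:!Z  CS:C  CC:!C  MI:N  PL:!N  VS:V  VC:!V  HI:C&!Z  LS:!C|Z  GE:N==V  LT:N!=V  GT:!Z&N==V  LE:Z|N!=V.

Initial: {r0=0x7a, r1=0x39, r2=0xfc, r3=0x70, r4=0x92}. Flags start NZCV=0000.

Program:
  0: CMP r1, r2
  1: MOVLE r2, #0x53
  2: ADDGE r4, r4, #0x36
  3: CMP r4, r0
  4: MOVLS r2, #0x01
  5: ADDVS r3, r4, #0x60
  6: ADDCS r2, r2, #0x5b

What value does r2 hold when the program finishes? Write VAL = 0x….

[0] flags=0000 → (cmp)
[1] flags=0000 LE?F → skip
[2] flags=0000 GE?T → r4=0xc8
[3] flags=0011 → (cmp)
[4] flags=0011 LS?F → skip
[5] flags=0011 VS?T → r3=0x28
[6] flags=0011 CS?T → r2=0x57

VAL = 0x57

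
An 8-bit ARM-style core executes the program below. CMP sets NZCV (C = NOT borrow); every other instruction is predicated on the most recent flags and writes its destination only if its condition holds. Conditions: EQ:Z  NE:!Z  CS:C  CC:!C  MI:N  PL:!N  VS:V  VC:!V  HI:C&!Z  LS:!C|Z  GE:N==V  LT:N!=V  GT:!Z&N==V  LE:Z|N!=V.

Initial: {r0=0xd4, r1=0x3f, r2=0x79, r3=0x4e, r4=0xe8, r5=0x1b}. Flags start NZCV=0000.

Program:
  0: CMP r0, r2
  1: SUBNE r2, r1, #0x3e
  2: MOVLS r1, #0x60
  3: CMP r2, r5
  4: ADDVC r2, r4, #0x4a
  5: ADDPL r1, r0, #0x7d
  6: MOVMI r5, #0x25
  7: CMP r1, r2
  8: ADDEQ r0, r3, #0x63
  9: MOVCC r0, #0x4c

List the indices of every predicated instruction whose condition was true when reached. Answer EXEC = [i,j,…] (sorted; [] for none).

0: ✓ CMP  NZCV=0011
1: ✓ SUBNE  r2←0x01
2: · MOVLS
3: ✓ CMP  NZCV=1000
4: ✓ ADDVC  r2←0x32
5: · ADDPL
6: ✓ MOVMI  r5←0x25
7: ✓ CMP  NZCV=0010
8: · ADDEQ
9: · MOVCC

EXEC = [1,4,6]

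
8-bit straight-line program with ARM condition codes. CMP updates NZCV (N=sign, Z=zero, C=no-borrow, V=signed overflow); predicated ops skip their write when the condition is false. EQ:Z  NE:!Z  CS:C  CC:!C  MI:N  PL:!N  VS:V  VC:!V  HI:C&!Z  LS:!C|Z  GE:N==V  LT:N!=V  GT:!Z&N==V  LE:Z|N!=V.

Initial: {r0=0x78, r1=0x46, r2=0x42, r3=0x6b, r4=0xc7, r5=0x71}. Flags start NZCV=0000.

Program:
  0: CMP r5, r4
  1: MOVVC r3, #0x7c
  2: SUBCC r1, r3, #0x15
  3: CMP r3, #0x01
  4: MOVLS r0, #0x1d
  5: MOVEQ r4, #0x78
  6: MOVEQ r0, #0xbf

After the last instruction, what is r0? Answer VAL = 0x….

0: ✓ CMP  NZCV=1001
1: · MOVVC
2: ✓ SUBCC  r1←0x56
3: ✓ CMP  NZCV=0010
4: · MOVLS
5: · MOVEQ
6: · MOVEQ

VAL = 0x78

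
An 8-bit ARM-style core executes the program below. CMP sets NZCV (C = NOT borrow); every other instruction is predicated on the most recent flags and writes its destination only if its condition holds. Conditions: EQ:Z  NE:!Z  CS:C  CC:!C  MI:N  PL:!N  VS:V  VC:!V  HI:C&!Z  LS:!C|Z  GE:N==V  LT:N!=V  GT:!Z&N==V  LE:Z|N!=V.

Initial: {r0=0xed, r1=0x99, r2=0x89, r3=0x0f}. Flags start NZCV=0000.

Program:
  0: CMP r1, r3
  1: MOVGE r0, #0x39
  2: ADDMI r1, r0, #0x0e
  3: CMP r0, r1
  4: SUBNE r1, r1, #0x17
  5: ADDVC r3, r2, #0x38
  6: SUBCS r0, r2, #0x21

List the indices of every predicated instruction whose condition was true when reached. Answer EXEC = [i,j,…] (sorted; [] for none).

[0] flags=1010 → (cmp)
[1] flags=1010 GE?F → skip
[2] flags=1010 MI?T → r1=0xfb
[3] flags=1000 → (cmp)
[4] flags=1000 NE?T → r1=0xe4
[5] flags=1000 VC?T → r3=0xc1
[6] flags=1000 CS?F → skip

EXEC = [2,4,5]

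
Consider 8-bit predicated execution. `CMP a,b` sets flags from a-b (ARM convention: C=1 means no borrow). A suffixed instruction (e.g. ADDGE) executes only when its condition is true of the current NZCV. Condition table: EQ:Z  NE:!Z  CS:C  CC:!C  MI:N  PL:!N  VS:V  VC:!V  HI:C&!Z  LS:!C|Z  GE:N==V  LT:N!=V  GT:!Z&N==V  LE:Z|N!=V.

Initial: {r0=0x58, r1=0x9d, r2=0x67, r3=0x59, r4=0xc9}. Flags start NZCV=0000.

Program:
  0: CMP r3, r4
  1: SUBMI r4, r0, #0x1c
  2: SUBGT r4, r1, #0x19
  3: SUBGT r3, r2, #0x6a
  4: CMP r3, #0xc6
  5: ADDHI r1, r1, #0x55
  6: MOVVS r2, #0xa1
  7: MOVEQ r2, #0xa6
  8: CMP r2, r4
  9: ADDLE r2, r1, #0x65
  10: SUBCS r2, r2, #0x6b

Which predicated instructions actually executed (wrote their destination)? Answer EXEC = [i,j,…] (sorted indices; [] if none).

[0] flags=1001 → (cmp)
[1] flags=1001 MI?T → r4=0x3c
[2] flags=1001 GT?T → r4=0x84
[3] flags=1001 GT?T → r3=0xfd
[4] flags=0010 → (cmp)
[5] flags=0010 HI?T → r1=0xf2
[6] flags=0010 VS?F → skip
[7] flags=0010 EQ?F → skip
[8] flags=1001 → (cmp)
[9] flags=1001 LE?F → skip
[10] flags=1001 CS?F → skip

EXEC = [1,2,3,5]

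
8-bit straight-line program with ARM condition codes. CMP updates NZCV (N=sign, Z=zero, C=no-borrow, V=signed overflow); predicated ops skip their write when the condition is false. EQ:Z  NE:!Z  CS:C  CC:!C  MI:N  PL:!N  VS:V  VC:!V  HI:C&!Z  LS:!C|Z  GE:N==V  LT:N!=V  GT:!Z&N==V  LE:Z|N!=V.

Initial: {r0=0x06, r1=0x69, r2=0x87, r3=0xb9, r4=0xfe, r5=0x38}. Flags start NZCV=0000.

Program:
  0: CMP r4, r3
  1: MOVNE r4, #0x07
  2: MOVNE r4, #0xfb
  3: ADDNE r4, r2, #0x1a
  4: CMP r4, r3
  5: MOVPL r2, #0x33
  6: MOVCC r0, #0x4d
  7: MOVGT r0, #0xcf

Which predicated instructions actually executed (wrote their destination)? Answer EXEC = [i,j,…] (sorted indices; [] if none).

EXEC = [1,2,3,6]

[0] flags=0010 → (cmp)
[1] flags=0010 NE?T → r4=0x07
[2] flags=0010 NE?T → r4=0xfb
[3] flags=0010 NE?T → r4=0xa1
[4] flags=1000 → (cmp)
[5] flags=1000 PL?F → skip
[6] flags=1000 CC?T → r0=0x4d
[7] flags=1000 GT?F → skip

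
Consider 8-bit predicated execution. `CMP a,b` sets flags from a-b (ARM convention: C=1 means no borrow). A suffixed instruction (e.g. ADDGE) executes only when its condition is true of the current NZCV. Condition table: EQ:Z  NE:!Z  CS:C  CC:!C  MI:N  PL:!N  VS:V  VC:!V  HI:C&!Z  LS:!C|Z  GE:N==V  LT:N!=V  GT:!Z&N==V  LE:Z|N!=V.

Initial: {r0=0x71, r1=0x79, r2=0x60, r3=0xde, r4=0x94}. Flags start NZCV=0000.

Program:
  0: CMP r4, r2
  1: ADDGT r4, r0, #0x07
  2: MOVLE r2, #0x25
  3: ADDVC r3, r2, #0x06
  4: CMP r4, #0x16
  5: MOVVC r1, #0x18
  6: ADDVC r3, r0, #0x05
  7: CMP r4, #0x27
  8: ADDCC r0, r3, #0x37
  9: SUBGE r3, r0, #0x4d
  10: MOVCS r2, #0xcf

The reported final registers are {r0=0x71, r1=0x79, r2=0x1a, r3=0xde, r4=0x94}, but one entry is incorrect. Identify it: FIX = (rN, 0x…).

0: ✓ CMP  NZCV=0011
1: · ADDGT
2: ✓ MOVLE  r2←0x25
3: · ADDVC
4: ✓ CMP  NZCV=0011
5: · MOVVC
6: · ADDVC
7: ✓ CMP  NZCV=0011
8: · ADDCC
9: · SUBGE
10: ✓ MOVCS  r2←0xcf

FIX = (r2, 0xcf)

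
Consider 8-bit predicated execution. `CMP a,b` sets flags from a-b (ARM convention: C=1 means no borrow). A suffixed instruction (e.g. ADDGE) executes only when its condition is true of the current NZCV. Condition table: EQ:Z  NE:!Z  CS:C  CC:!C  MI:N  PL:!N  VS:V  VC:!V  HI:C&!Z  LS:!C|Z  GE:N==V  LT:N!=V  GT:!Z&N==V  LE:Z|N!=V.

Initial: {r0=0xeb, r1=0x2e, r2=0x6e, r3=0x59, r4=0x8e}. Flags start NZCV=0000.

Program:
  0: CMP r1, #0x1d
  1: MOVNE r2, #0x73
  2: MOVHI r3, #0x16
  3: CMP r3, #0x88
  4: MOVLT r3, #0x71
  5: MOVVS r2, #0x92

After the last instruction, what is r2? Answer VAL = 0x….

VAL = 0x92

0: ✓ CMP  NZCV=0010
1: ✓ MOVNE  r2←0x73
2: ✓ MOVHI  r3←0x16
3: ✓ CMP  NZCV=1001
4: · MOVLT
5: ✓ MOVVS  r2←0x92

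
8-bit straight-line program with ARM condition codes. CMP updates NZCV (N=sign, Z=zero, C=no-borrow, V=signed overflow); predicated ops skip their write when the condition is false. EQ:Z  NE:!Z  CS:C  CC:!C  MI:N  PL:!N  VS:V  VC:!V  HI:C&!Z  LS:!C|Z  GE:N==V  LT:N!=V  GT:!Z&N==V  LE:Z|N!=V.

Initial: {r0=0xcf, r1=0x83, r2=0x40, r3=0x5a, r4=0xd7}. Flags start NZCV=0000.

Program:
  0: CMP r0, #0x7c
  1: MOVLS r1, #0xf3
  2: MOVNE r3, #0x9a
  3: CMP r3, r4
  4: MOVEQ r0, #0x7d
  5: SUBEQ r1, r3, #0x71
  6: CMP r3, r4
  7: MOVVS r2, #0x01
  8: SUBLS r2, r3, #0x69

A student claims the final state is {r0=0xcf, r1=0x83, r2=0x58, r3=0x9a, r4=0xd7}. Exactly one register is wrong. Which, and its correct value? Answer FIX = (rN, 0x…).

FIX = (r2, 0x31)

0: ✓ CMP  NZCV=0011
1: · MOVLS
2: ✓ MOVNE  r3←0x9a
3: ✓ CMP  NZCV=1000
4: · MOVEQ
5: · SUBEQ
6: ✓ CMP  NZCV=1000
7: · MOVVS
8: ✓ SUBLS  r2←0x31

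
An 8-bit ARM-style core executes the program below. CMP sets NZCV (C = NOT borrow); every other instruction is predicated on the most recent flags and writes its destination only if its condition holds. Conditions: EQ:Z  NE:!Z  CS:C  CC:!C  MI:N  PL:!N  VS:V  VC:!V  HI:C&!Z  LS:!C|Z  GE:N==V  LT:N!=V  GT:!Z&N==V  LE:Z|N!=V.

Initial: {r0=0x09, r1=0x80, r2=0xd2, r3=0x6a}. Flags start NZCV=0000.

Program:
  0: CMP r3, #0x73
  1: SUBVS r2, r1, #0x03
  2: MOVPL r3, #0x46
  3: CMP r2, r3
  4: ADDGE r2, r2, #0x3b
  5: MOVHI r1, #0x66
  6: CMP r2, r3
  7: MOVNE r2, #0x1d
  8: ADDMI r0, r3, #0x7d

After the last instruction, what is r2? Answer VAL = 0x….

VAL = 0x1d

0: ✓ CMP  NZCV=1000
1: · SUBVS
2: · MOVPL
3: ✓ CMP  NZCV=0011
4: · ADDGE
5: ✓ MOVHI  r1←0x66
6: ✓ CMP  NZCV=0011
7: ✓ MOVNE  r2←0x1d
8: · ADDMI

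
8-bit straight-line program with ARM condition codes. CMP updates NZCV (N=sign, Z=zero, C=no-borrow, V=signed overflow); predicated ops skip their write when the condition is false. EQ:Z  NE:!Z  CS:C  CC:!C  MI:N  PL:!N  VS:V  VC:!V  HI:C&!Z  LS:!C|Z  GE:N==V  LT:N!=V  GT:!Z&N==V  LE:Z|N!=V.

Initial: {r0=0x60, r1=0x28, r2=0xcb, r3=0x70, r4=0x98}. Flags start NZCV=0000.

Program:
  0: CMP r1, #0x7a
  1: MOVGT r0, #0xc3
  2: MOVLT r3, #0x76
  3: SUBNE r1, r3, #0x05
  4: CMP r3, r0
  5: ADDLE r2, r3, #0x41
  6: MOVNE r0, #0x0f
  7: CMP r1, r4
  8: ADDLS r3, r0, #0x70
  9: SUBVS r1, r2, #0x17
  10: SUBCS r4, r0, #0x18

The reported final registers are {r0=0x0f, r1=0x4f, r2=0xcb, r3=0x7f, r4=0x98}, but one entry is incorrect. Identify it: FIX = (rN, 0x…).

FIX = (r1, 0xb4)

[0] flags=1000 → (cmp)
[1] flags=1000 GT?F → skip
[2] flags=1000 LT?T → r3=0x76
[3] flags=1000 NE?T → r1=0x71
[4] flags=0010 → (cmp)
[5] flags=0010 LE?F → skip
[6] flags=0010 NE?T → r0=0x0f
[7] flags=1001 → (cmp)
[8] flags=1001 LS?T → r3=0x7f
[9] flags=1001 VS?T → r1=0xb4
[10] flags=1001 CS?F → skip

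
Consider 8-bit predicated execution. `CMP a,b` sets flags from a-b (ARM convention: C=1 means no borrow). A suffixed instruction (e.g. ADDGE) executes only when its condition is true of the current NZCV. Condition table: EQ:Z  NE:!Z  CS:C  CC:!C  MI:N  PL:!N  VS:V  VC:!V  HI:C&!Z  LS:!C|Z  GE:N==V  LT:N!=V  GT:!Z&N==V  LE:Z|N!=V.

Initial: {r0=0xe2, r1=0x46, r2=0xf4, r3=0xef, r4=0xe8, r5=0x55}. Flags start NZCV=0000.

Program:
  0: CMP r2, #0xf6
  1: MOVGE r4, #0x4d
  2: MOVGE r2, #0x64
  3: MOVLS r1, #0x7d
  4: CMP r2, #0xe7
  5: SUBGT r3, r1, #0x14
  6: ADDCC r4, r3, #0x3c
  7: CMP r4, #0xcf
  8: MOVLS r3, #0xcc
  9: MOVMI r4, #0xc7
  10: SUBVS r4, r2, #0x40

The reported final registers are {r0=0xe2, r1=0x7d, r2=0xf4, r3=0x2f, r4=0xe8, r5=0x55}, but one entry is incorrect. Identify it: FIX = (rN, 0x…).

FIX = (r3, 0x69)

[0] flags=1000 → (cmp)
[1] flags=1000 GE?F → skip
[2] flags=1000 GE?F → skip
[3] flags=1000 LS?T → r1=0x7d
[4] flags=0010 → (cmp)
[5] flags=0010 GT?T → r3=0x69
[6] flags=0010 CC?F → skip
[7] flags=0010 → (cmp)
[8] flags=0010 LS?F → skip
[9] flags=0010 MI?F → skip
[10] flags=0010 VS?F → skip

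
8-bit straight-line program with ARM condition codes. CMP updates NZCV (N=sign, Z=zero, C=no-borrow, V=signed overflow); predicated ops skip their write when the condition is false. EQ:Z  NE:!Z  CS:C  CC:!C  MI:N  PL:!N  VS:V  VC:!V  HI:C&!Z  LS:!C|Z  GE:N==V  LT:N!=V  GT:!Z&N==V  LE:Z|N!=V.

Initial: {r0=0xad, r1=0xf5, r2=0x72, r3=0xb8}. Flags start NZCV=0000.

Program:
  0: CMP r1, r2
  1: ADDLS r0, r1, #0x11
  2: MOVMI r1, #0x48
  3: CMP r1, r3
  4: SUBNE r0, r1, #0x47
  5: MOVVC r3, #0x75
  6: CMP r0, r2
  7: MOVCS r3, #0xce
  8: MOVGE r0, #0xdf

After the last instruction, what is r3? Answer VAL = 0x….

VAL = 0xb8

[0] flags=1010 → (cmp)
[1] flags=1010 LS?F → skip
[2] flags=1010 MI?T → r1=0x48
[3] flags=1001 → (cmp)
[4] flags=1001 NE?T → r0=0x01
[5] flags=1001 VC?F → skip
[6] flags=1000 → (cmp)
[7] flags=1000 CS?F → skip
[8] flags=1000 GE?F → skip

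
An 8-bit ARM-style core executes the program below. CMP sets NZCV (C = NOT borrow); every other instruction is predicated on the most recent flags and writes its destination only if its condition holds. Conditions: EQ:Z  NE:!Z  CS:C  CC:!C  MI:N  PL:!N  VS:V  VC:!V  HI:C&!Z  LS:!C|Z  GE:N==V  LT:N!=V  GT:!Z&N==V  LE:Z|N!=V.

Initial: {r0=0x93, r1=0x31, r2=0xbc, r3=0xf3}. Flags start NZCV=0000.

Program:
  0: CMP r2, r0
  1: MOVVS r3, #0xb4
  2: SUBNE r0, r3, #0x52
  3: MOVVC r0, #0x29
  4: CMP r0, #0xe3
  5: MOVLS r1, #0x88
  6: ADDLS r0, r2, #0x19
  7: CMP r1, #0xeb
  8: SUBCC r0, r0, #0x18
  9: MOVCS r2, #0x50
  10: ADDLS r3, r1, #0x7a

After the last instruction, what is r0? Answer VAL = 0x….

VAL = 0xbd

0: ✓ CMP  NZCV=0010
1: · MOVVS
2: ✓ SUBNE  r0←0xa1
3: ✓ MOVVC  r0←0x29
4: ✓ CMP  NZCV=0000
5: ✓ MOVLS  r1←0x88
6: ✓ ADDLS  r0←0xd5
7: ✓ CMP  NZCV=1000
8: ✓ SUBCC  r0←0xbd
9: · MOVCS
10: ✓ ADDLS  r3←0x02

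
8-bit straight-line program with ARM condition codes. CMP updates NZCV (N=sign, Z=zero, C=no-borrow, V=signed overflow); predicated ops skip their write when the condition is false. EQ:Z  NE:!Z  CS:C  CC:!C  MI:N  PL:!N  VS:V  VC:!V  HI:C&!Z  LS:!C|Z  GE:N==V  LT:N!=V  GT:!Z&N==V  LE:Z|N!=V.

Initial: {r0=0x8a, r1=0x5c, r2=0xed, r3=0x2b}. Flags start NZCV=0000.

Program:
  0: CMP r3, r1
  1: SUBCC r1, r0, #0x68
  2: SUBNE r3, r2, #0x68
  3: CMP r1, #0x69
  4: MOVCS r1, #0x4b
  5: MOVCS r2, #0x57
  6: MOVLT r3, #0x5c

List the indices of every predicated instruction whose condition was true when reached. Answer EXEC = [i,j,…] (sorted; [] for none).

0: ✓ CMP  NZCV=1000
1: ✓ SUBCC  r1←0x22
2: ✓ SUBNE  r3←0x85
3: ✓ CMP  NZCV=1000
4: · MOVCS
5: · MOVCS
6: ✓ MOVLT  r3←0x5c

EXEC = [1,2,6]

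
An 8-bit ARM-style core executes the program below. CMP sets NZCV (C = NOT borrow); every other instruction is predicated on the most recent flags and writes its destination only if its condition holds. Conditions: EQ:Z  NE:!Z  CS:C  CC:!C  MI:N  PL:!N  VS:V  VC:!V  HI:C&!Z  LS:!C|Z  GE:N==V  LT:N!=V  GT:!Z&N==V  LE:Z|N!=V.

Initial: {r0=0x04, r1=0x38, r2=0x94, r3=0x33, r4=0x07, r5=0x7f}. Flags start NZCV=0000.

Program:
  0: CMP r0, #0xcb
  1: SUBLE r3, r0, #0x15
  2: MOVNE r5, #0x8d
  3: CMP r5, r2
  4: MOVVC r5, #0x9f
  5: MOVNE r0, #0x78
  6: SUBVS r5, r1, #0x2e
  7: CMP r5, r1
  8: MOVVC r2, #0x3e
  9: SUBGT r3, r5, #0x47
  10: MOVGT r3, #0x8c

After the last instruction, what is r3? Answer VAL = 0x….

[0] flags=0000 → (cmp)
[1] flags=0000 LE?F → skip
[2] flags=0000 NE?T → r5=0x8d
[3] flags=1000 → (cmp)
[4] flags=1000 VC?T → r5=0x9f
[5] flags=1000 NE?T → r0=0x78
[6] flags=1000 VS?F → skip
[7] flags=0011 → (cmp)
[8] flags=0011 VC?F → skip
[9] flags=0011 GT?F → skip
[10] flags=0011 GT?F → skip

VAL = 0x33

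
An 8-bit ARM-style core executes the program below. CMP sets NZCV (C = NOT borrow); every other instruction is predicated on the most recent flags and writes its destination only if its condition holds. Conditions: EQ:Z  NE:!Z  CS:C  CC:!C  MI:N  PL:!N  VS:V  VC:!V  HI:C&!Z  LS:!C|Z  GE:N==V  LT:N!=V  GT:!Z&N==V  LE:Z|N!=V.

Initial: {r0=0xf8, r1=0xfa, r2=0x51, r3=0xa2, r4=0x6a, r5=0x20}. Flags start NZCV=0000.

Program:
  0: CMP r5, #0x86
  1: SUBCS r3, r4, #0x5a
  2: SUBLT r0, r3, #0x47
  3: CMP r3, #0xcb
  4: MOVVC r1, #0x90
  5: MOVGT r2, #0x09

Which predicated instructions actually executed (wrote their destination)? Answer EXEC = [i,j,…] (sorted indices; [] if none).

EXEC = [4]

[0] flags=1001 → (cmp)
[1] flags=1001 CS?F → skip
[2] flags=1001 LT?F → skip
[3] flags=1000 → (cmp)
[4] flags=1000 VC?T → r1=0x90
[5] flags=1000 GT?F → skip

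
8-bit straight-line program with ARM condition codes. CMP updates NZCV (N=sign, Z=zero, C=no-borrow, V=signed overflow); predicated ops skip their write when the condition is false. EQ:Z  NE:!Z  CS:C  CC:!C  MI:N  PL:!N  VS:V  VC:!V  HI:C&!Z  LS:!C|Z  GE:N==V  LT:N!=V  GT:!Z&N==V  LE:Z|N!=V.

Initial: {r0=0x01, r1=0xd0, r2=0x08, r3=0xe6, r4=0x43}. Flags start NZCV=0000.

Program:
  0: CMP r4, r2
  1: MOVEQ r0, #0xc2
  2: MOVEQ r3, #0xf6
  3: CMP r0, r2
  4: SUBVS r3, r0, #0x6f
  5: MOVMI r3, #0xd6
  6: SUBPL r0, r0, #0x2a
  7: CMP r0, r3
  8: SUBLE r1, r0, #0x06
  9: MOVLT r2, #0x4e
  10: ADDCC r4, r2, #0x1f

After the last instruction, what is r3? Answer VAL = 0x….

VAL = 0xd6

0: ✓ CMP  NZCV=0010
1: · MOVEQ
2: · MOVEQ
3: ✓ CMP  NZCV=1000
4: · SUBVS
5: ✓ MOVMI  r3←0xd6
6: · SUBPL
7: ✓ CMP  NZCV=0000
8: · SUBLE
9: · MOVLT
10: ✓ ADDCC  r4←0x27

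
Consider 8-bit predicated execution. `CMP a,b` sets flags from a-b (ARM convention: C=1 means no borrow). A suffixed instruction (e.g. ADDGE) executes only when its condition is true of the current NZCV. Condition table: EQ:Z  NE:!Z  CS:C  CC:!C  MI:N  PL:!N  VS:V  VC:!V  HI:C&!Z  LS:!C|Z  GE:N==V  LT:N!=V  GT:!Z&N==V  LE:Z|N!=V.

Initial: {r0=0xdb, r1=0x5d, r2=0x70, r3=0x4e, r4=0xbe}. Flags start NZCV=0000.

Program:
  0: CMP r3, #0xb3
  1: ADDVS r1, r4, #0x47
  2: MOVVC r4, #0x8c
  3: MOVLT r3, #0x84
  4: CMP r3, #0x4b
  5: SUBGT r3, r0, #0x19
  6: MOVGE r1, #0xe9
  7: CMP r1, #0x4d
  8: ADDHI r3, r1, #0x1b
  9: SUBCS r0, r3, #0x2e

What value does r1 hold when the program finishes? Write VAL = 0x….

VAL = 0xe9

0: ✓ CMP  NZCV=1001
1: ✓ ADDVS  r1←0x05
2: · MOVVC
3: · MOVLT
4: ✓ CMP  NZCV=0010
5: ✓ SUBGT  r3←0xc2
6: ✓ MOVGE  r1←0xe9
7: ✓ CMP  NZCV=1010
8: ✓ ADDHI  r3←0x04
9: ✓ SUBCS  r0←0xd6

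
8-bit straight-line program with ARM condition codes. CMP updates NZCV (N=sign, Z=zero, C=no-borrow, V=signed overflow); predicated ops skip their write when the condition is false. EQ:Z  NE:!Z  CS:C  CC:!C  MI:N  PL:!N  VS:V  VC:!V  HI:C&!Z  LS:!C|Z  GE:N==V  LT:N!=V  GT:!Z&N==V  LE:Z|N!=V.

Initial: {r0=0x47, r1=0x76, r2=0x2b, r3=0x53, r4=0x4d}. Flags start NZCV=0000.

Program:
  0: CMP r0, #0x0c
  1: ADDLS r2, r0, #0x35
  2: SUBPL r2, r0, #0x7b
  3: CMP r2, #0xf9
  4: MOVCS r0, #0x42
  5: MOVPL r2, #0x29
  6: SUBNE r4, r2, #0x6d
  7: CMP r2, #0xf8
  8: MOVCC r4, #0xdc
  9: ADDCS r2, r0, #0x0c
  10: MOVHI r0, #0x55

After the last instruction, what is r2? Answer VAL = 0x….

0: ✓ CMP  NZCV=0010
1: · ADDLS
2: ✓ SUBPL  r2←0xcc
3: ✓ CMP  NZCV=1000
4: · MOVCS
5: · MOVPL
6: ✓ SUBNE  r4←0x5f
7: ✓ CMP  NZCV=1000
8: ✓ MOVCC  r4←0xdc
9: · ADDCS
10: · MOVHI

VAL = 0xcc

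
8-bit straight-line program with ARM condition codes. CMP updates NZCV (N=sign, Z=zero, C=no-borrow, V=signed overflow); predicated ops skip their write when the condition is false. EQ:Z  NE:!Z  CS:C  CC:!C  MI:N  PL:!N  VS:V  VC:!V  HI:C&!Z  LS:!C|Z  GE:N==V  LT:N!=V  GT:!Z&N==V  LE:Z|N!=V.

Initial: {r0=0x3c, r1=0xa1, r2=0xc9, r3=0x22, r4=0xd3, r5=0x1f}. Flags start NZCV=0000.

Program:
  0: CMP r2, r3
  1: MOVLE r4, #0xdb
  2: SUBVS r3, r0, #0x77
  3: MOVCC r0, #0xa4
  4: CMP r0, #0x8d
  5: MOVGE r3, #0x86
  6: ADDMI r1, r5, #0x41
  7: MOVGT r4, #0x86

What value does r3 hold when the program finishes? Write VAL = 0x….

VAL = 0x86

0: ✓ CMP  NZCV=1010
1: ✓ MOVLE  r4←0xdb
2: · SUBVS
3: · MOVCC
4: ✓ CMP  NZCV=1001
5: ✓ MOVGE  r3←0x86
6: ✓ ADDMI  r1←0x60
7: ✓ MOVGT  r4←0x86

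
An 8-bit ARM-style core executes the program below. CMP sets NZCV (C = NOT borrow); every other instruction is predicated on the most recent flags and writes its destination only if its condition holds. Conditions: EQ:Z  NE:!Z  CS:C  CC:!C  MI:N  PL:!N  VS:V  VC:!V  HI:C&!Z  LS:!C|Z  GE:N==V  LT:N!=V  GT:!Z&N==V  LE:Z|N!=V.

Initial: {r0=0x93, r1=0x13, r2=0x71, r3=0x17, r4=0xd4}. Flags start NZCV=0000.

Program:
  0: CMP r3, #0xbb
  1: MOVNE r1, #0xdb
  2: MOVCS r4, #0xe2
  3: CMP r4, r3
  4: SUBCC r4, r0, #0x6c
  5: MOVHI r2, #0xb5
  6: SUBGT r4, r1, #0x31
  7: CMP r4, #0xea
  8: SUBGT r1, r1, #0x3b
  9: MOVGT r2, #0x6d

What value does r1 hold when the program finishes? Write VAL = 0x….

VAL = 0xdb

0: ✓ CMP  NZCV=0000
1: ✓ MOVNE  r1←0xdb
2: · MOVCS
3: ✓ CMP  NZCV=1010
4: · SUBCC
5: ✓ MOVHI  r2←0xb5
6: · SUBGT
7: ✓ CMP  NZCV=1000
8: · SUBGT
9: · MOVGT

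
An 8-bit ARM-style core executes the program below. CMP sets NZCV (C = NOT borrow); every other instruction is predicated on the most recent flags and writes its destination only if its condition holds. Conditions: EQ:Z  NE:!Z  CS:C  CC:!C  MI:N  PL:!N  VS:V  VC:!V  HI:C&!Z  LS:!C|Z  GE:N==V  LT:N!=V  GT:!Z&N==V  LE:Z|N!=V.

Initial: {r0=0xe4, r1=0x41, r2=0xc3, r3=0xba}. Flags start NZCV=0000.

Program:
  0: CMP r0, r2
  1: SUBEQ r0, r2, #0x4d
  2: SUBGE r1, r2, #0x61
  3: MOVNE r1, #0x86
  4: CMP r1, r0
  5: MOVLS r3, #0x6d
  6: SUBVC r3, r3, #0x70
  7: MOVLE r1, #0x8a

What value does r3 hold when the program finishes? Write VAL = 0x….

VAL = 0xfd

[0] flags=0010 → (cmp)
[1] flags=0010 EQ?F → skip
[2] flags=0010 GE?T → r1=0x62
[3] flags=0010 NE?T → r1=0x86
[4] flags=1000 → (cmp)
[5] flags=1000 LS?T → r3=0x6d
[6] flags=1000 VC?T → r3=0xfd
[7] flags=1000 LE?T → r1=0x8a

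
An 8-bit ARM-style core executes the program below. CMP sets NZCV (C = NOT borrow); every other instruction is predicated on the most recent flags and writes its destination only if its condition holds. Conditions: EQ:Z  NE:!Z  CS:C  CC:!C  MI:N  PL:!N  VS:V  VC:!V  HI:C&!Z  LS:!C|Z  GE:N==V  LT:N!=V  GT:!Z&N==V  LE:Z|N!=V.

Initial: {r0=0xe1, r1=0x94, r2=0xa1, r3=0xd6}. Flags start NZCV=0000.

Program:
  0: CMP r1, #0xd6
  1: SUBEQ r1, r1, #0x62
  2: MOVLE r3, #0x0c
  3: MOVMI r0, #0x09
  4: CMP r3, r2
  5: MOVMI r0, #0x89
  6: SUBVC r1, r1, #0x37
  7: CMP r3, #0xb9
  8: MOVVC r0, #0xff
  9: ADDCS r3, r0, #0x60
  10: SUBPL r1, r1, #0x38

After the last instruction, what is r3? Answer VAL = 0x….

VAL = 0x0c

[0] flags=1000 → (cmp)
[1] flags=1000 EQ?F → skip
[2] flags=1000 LE?T → r3=0x0c
[3] flags=1000 MI?T → r0=0x09
[4] flags=0000 → (cmp)
[5] flags=0000 MI?F → skip
[6] flags=0000 VC?T → r1=0x5d
[7] flags=0000 → (cmp)
[8] flags=0000 VC?T → r0=0xff
[9] flags=0000 CS?F → skip
[10] flags=0000 PL?T → r1=0x25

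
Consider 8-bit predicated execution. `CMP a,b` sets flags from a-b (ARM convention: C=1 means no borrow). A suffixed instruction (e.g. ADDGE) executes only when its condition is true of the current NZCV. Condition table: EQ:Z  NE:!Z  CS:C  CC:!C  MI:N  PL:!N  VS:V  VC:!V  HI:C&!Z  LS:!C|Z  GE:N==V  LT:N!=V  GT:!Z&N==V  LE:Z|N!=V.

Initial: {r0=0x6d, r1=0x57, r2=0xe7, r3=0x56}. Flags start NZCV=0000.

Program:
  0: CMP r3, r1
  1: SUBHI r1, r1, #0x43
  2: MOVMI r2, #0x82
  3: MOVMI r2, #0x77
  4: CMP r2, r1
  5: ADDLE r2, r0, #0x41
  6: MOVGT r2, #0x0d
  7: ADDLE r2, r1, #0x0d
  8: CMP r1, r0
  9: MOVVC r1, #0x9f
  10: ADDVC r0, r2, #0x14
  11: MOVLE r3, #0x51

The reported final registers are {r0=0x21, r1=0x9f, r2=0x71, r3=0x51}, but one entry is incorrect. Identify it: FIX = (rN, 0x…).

FIX = (r2, 0x0d)

[0] flags=1000 → (cmp)
[1] flags=1000 HI?F → skip
[2] flags=1000 MI?T → r2=0x82
[3] flags=1000 MI?T → r2=0x77
[4] flags=0010 → (cmp)
[5] flags=0010 LE?F → skip
[6] flags=0010 GT?T → r2=0x0d
[7] flags=0010 LE?F → skip
[8] flags=1000 → (cmp)
[9] flags=1000 VC?T → r1=0x9f
[10] flags=1000 VC?T → r0=0x21
[11] flags=1000 LE?T → r3=0x51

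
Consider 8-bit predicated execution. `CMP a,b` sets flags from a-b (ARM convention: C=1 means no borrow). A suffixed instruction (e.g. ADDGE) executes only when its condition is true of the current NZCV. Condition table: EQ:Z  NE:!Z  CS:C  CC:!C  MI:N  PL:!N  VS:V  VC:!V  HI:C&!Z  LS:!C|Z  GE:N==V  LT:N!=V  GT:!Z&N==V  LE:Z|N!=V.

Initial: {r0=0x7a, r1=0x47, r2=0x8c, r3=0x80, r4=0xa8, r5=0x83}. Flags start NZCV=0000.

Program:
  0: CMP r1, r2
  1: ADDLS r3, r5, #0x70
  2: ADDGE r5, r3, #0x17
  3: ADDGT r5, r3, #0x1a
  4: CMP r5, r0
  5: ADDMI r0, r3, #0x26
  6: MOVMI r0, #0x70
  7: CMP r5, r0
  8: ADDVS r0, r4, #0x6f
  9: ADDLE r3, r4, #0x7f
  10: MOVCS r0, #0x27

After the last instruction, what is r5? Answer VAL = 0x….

[0] flags=1001 → (cmp)
[1] flags=1001 LS?T → r3=0xf3
[2] flags=1001 GE?T → r5=0x0a
[3] flags=1001 GT?T → r5=0x0d
[4] flags=1000 → (cmp)
[5] flags=1000 MI?T → r0=0x19
[6] flags=1000 MI?T → r0=0x70
[7] flags=1000 → (cmp)
[8] flags=1000 VS?F → skip
[9] flags=1000 LE?T → r3=0x27
[10] flags=1000 CS?F → skip

VAL = 0x0d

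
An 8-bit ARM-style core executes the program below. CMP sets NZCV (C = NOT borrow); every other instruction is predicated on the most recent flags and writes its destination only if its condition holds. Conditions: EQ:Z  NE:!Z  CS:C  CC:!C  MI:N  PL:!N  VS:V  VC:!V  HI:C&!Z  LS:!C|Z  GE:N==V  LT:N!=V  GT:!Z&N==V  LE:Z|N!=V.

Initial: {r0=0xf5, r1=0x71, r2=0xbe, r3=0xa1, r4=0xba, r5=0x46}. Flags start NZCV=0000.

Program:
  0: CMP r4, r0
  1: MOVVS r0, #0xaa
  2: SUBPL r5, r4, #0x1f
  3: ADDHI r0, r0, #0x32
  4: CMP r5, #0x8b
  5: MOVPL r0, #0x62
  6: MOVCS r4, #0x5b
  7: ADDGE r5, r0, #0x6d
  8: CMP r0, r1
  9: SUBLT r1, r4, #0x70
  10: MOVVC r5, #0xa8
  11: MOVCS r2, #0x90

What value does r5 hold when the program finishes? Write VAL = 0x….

VAL = 0xa8

[0] flags=1000 → (cmp)
[1] flags=1000 VS?F → skip
[2] flags=1000 PL?F → skip
[3] flags=1000 HI?F → skip
[4] flags=1001 → (cmp)
[5] flags=1001 PL?F → skip
[6] flags=1001 CS?F → skip
[7] flags=1001 GE?T → r5=0x62
[8] flags=1010 → (cmp)
[9] flags=1010 LT?T → r1=0x4a
[10] flags=1010 VC?T → r5=0xa8
[11] flags=1010 CS?T → r2=0x90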